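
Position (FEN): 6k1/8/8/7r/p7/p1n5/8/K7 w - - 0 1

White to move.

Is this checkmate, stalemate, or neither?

White to move; white king on a1.
In check: no.
King squares — b1: attacked by Nc3; a2: attacked by Nc3; b2: attacked by Pa3.
Legal moves for White: none.
Not in check and no legal moves → stalemate.

stalemate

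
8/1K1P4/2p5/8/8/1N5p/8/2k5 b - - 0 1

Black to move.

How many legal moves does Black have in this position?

4

Black to move; king on c1.
In check: yes, from the white knight on b3.
Legal moves: Kc2, Kb2, Kd1, Kb1.
Count: 4.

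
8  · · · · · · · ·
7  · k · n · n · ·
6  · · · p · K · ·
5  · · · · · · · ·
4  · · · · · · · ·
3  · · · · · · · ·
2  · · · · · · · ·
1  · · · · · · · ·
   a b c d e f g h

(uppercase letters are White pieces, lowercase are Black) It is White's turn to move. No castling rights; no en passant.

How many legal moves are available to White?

6

White to move; king on f6.
In check: yes, from the black knight on d7.
Legal moves: Kg7, Kxf7, Ke7, Kg6, Ke6, Kf5.
Count: 6.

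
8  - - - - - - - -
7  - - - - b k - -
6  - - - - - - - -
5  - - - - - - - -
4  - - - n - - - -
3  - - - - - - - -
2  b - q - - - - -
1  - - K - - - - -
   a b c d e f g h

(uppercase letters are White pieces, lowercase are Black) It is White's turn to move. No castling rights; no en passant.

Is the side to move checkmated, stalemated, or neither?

checkmate

White to move; white king on c1.
In check: yes, from the black queen on c2.
King squares — b1: attacked by Ba2; d1: attacked by Qc2; b2: attacked by Qc2; c2: attacked by Nd4; d2: attacked by Qc2.
Legal moves for White: none.
In check with no legal moves → checkmate.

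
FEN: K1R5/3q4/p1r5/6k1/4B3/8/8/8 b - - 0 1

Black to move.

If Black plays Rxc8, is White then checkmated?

yes

After Rxc8: white king on a8; in check: yes, from the black rook on c8.
King squares — a7: attacked by Qd7; b7: attacked by Qd7; b8: attacked by Rc8.
White has no legal moves → checkmate.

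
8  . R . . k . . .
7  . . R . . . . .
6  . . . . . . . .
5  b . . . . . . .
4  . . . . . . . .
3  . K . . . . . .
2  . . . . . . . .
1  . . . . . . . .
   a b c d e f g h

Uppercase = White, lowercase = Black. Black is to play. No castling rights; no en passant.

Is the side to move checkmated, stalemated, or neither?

Black to move; black king on e8.
In check: yes, from the white rook on b8.
King squares — d7: attacked by Rc7; e7: attacked by Rc7; f7: attacked by Rc7; d8: attacked by Rb8; f8: attacked by Rb8.
Legal moves for Black: none.
In check with no legal moves → checkmate.

checkmate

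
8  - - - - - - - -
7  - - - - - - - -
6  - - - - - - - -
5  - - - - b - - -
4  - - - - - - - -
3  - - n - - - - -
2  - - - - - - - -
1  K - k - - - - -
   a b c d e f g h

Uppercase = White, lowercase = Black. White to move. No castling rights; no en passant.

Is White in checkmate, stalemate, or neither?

stalemate

White to move; white king on a1.
In check: no.
King squares — b1: attacked by Kc1; a2: attacked by Nc3; b2: attacked by Kc1.
Legal moves for White: none.
Not in check and no legal moves → stalemate.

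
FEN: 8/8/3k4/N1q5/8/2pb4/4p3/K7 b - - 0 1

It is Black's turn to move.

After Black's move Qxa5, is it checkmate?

After Qxa5: white king on a1; in check: yes, from the black queen on a5.
King squares — b1: attacked by Bd3; a2: attacked by Qa5; b2: attacked by Pc3.
White has no legal moves → checkmate.

yes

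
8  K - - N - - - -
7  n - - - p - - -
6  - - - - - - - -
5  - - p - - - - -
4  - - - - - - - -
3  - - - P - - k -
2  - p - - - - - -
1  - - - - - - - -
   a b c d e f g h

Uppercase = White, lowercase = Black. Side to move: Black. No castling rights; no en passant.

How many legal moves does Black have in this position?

18

Black to move; king on g3.
In check: no.
Legal moves: Nc8, Nc6, Nb5, Kh4, Kg4, Kf4, Kh3, Kf3, Kh2, Kg2, Kf2, e6, c4, b1=Q, b1=R, b1=B, b1=N, e5.
Count: 18.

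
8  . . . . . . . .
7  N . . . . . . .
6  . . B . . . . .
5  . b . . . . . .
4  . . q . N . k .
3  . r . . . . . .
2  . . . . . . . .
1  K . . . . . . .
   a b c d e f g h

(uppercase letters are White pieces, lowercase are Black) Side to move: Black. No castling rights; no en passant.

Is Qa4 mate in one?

After Qa4: white king on a1; in check: yes, from the black queen on a4.
King squares — b1: attacked by Rb3; a2: attacked by Qa4; b2: attacked by Rb3.
White has no legal moves → checkmate.

yes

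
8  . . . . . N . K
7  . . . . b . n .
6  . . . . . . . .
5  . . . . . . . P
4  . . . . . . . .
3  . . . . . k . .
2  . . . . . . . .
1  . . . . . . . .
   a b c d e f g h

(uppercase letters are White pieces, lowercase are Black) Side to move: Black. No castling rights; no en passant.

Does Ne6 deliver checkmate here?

After Ne6: white king on h8; in check: no.
White is not in check, so this cannot be checkmate.

no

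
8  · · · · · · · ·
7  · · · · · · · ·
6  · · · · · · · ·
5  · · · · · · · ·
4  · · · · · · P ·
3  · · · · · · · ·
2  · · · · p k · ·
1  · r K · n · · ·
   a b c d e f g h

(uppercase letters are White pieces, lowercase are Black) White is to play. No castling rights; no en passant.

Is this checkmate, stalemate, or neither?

neither

White to move; white king on c1.
In check: yes, from the black rook on b1.
King squares — b1: available; d1: attacked by Rb1; b2: attacked by Rb1; c2: attacked by Ne1; d2: available.
Legal moves for White: Kd2, Kxb1.
White is in check but has 2 legal moves → neither.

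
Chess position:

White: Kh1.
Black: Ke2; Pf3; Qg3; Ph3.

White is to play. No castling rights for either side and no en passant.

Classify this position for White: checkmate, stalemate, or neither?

stalemate

White to move; white king on h1.
In check: no.
King squares — g1: attacked by Qg3; g2: attacked by Pf3; h2: attacked by Qg3.
Legal moves for White: none.
Not in check and no legal moves → stalemate.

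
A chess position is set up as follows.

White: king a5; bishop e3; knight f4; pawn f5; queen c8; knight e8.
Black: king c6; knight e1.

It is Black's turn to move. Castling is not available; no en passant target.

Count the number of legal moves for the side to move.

0

Black to move; king on c6.
In check: yes, from the white queen on c8.
Legal moves: none.
Count: 0.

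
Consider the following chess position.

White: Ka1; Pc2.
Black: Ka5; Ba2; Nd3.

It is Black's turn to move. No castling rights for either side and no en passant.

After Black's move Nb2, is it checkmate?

no

After Nb2: white king on a1; in check: no.
White is not in check, so this cannot be checkmate.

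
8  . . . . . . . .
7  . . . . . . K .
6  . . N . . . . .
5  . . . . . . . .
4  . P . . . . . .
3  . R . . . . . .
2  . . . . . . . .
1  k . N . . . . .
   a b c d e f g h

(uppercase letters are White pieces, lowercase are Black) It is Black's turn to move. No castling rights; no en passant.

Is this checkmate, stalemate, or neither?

stalemate

Black to move; black king on a1.
In check: no.
King squares — b1: attacked by Rb3; a2: attacked by Nc1; b2: attacked by Rb3.
Legal moves for Black: none.
Not in check and no legal moves → stalemate.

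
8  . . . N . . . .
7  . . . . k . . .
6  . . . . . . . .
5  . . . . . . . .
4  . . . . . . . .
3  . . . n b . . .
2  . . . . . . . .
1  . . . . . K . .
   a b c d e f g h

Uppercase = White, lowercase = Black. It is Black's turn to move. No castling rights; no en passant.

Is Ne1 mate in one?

no

After Ne1: white king on f1; in check: no.
White is not in check, so this cannot be checkmate.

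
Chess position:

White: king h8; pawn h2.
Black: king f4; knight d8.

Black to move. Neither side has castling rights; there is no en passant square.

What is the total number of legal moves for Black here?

Black to move; king on f4.
In check: no.
Legal moves: Nf7+, Nb7, Ne6, Nc6, Kg5, Kf5, Ke5, Kg4, Ke4, Kf3, Ke3.
Count: 11.

11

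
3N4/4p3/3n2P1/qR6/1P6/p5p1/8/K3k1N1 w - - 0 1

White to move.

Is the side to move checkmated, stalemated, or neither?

White to move; white king on a1.
In check: no.
Legal moves for White include: Nf7, Nb7, Ne6, Nc6, Rb8, Rb7, Rb6, Rh5, Rg5, Rf5, Re5+, Rd5, Rc5, Rxa5, Nh3, Nf3+, Ne2, Ka2, ... (list truncated; more exist).
White has legal moves and is not in check → neither.

neither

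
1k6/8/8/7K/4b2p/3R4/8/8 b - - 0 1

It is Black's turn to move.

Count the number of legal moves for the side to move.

17

Black to move; king on b8.
In check: no.
Legal moves: Kc8, Ka8, Kc7, Kb7, Ka7, Ba8, Bh7, Bb7, Bg6+, Bc6, Bf5, Bd5, Bf3+, Bxd3, Bg2, Bh1, h3.
Count: 17.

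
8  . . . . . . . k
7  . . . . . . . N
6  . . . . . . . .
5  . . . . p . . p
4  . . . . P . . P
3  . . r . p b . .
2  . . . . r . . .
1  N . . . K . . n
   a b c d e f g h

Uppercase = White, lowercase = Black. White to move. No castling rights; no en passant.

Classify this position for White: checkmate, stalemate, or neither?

neither

White to move; white king on e1.
In check: yes, from the black rook on e2.
Legal moves for White: Kf1, Kd1.
White is in check but has 2 legal moves → neither.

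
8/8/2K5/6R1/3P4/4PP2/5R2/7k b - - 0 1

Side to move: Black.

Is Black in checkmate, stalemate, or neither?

stalemate

Black to move; black king on h1.
In check: no.
King squares — g1: attacked by Rg5; g2: attacked by Rf2; h2: attacked by Rf2.
Legal moves for Black: none.
Not in check and no legal moves → stalemate.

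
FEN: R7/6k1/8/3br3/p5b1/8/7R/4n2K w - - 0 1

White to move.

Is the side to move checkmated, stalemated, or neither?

White to move; white king on h1.
In check: yes, from the black bishop on d5.
Legal moves for White: Kg1, Rg2.
White is in check but has 2 legal moves → neither.

neither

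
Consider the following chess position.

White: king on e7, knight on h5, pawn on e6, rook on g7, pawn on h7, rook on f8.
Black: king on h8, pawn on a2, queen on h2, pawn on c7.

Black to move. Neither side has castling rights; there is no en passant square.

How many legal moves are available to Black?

Black to move; king on h8.
In check: yes, from the white rook on f8.
Legal moves: none.
Count: 0.

0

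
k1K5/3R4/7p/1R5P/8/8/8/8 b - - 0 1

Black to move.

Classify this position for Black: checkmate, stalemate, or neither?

Black to move; black king on a8.
In check: no.
King squares — a7: attacked by Rd7; b7: attacked by Rb5; b8: attacked by Rb5.
Legal moves for Black: none.
Not in check and no legal moves → stalemate.

stalemate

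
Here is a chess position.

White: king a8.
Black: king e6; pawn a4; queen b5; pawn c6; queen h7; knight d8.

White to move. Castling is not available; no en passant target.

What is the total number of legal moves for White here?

0

White to move; king on a8.
In check: no.
Legal moves: none.
Count: 0.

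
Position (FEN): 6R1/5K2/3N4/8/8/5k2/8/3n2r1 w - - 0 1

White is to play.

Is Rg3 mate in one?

After Rg3: black king on f3; in check: yes, from the white rook on g3.
Black has 5 legal replies: Kf4, Kxg3, Kf2, Ke2, Rxg3.
In check but a legal move exists → not checkmate.

no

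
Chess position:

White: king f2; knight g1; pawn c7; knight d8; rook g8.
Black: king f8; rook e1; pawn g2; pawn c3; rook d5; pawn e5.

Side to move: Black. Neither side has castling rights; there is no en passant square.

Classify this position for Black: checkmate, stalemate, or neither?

Black to move; black king on f8.
In check: yes, from the white rook on g8.
Legal moves for Black: Kxg8, Ke7.
Black is in check but has 2 legal moves → neither.

neither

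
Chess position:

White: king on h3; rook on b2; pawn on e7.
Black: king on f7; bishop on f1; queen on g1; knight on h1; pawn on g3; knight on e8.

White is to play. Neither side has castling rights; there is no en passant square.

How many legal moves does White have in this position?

White to move; king on h3.
In check: yes, from the black bishop on f1.
Legal moves: Kh4, Kg4, Rg2.
Count: 3.

3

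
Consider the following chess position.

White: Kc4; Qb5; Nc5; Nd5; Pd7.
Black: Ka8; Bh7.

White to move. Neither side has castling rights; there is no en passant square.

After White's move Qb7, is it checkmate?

yes

After Qb7: black king on a8; in check: yes, from the white queen on b7.
King squares — a7: attacked by Qb7; b7: attacked by Nc5; b8: attacked by Qb7.
Black has no legal moves → checkmate.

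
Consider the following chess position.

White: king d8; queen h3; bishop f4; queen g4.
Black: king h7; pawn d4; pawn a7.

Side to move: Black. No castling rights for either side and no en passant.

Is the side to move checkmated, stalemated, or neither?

Black to move; black king on h7.
In check: yes, from the white queen on h3.
King squares — g6: attacked by Qg4; h6: attacked by Qh3; g7: attacked by Qg4; g8: attacked by Qg4; h8: attacked by Qh3.
Legal moves for Black: none.
In check with no legal moves → checkmate.

checkmate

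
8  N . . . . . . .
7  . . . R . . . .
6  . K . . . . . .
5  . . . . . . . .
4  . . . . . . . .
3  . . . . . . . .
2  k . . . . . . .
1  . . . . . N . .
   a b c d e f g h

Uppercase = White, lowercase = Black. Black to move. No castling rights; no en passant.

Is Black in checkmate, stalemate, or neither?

neither

Black to move; black king on a2.
In check: no.
Legal moves for Black: Kb3, Ka3, Kb2, Kb1, Ka1.
Black has 5 legal moves and is not in check → neither.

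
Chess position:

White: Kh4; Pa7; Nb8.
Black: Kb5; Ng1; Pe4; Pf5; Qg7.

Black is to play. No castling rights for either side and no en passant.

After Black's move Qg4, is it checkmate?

yes

After Qg4: white king on h4; in check: yes, from the black queen on g4.
King squares — g3: attacked by Qg4; h3: attacked by Ng1; g4: attacked by Pf5; g5: attacked by Qg4; h5: attacked by Qg4.
White has no legal moves → checkmate.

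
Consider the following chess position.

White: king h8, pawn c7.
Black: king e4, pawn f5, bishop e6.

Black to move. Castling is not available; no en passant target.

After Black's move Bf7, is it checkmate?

no

After Bf7: white king on h8; in check: no.
White is not in check, so this cannot be checkmate.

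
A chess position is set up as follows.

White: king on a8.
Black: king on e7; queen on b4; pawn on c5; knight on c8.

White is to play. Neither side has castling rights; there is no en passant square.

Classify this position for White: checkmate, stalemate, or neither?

stalemate

White to move; white king on a8.
In check: no.
King squares — a7: attacked by Nc8; b7: attacked by Qb4; b8: attacked by Qb4.
Legal moves for White: none.
Not in check and no legal moves → stalemate.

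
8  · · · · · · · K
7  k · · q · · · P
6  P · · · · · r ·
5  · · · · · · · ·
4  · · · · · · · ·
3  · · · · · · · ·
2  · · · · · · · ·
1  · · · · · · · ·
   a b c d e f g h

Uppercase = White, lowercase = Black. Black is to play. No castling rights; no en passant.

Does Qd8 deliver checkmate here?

After Qd8: white king on h8; in check: yes, from the black queen on d8.
King squares — g7: attacked by Rg6; h7: own pawn; g8: attacked by Rg6.
White has no legal moves → checkmate.

yes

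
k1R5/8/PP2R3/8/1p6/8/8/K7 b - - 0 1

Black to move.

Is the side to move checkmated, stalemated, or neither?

checkmate

Black to move; black king on a8.
In check: yes, from the white rook on c8.
King squares — a7: attacked by Pb6; b7: attacked by Pa6; b8: attacked by Rc8.
Legal moves for Black: none.
In check with no legal moves → checkmate.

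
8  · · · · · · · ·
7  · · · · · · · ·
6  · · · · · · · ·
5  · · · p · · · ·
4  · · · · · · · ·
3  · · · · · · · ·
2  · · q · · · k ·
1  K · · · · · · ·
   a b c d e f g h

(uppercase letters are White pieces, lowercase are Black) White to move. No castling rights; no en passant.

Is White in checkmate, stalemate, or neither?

White to move; white king on a1.
In check: no.
King squares — b1: attacked by Qc2; a2: attacked by Qc2; b2: attacked by Qc2.
Legal moves for White: none.
Not in check and no legal moves → stalemate.

stalemate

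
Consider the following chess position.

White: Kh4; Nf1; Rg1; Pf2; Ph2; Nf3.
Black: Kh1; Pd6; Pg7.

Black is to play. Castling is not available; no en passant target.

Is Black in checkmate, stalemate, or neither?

checkmate

Black to move; black king on h1.
In check: yes, from the white rook on g1.
King squares — g1: attacked by Nf3; g2: attacked by Rg1; h2: attacked by Nf1.
Legal moves for Black: none.
In check with no legal moves → checkmate.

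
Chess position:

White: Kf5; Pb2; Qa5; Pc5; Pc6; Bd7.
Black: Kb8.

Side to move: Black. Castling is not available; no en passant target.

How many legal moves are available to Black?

Black to move; king on b8.
In check: no.
Legal moves: none.
Count: 0.

0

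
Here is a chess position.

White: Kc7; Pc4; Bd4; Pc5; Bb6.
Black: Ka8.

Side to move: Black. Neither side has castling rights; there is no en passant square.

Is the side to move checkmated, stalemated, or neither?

stalemate

Black to move; black king on a8.
In check: no.
King squares — a7: attacked by Bb6; b7: attacked by Kc7; b8: attacked by Kc7.
Legal moves for Black: none.
Not in check and no legal moves → stalemate.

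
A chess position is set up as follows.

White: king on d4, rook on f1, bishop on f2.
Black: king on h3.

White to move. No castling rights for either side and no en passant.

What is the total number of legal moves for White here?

White to move; king on d4.
In check: no.
Legal moves: Ke5, Kd5, Kc5, Ke4, Kc4, Ke3, Kd3, Kc3, Bh4, Bg3, Be3, Bg1, Be1, Rh1+, Rg1, Re1, Rd1, Rc1, Rb1, Ra1.
Count: 20.

20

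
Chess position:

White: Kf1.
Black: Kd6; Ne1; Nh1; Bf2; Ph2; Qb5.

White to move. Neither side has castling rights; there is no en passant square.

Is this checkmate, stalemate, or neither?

checkmate

White to move; white king on f1.
In check: yes, from the black queen on b5.
King squares — e1: attacked by Bf2; g1: attacked by Bf2; e2: attacked by Qb5; f2: attacked by Nh1; g2: attacked by Ne1.
Legal moves for White: none.
In check with no legal moves → checkmate.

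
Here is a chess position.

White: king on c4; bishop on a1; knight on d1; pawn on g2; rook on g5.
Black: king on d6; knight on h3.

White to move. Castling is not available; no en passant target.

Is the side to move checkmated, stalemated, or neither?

neither

White to move; white king on c4.
In check: no.
Legal moves for White include: Rg8, Rg7, Rg6+, Rh5, Rf5, Re5, Rd5+, Rc5, Rb5, Ra5, Rg4, Rg3, Kb5, Kd4, Kb4, Kd3, Kc3, Kb3, ... (list truncated; more exist).
White has legal moves and is not in check → neither.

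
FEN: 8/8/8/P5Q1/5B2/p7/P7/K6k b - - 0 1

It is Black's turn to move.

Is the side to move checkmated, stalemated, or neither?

Black to move; black king on h1.
In check: no.
King squares — g1: attacked by Qg5; g2: attacked by Qg5; h2: attacked by Bf4.
Legal moves for Black: none.
Not in check and no legal moves → stalemate.

stalemate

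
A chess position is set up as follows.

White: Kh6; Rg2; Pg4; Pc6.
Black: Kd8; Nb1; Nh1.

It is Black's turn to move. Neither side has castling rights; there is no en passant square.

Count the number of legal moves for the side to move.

Black to move; king on d8.
In check: no.
Legal moves: Ke8, Kc8, Ke7, Kc7, Ng3, Nf2, Nc3, Na3, Nd2.
Count: 9.

9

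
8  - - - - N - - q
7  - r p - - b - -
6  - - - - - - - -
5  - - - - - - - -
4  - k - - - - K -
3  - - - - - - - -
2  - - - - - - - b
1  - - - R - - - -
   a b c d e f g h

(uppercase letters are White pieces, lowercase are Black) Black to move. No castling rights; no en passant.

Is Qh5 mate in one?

yes

After Qh5: white king on g4; in check: yes, from the black queen on h5.
King squares — f3: attacked by Qh5; g3: attacked by Bh2; h3: attacked by Qh5; f4: attacked by Bh2; h4: attacked by Qh5; f5: attacked by Qh5; g5: attacked by Qh5; h5: attacked by Bf7.
White has no legal moves → checkmate.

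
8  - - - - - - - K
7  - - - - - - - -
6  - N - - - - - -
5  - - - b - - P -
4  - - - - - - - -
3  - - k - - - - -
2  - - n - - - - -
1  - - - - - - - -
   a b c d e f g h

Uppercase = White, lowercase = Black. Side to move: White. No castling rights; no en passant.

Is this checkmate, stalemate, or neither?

White to move; white king on h8.
In check: no.
Legal moves for White: Kh7, Kg7, Nc8, Na8, Nd7, Nxd5+, Nc4, Na4+, g6.
White has 9 legal moves and is not in check → neither.

neither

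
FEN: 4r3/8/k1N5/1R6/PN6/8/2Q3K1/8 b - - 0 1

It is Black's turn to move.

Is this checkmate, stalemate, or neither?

Black to move; black king on a6.
In check: yes, from the white knight on b4.
King squares — a5: attacked by Rb5; b5: attacked by Pa4; b6: attacked by Rb5; a7: attacked by Nc6; b7: attacked by Rb5.
Legal moves for Black: none.
In check with no legal moves → checkmate.

checkmate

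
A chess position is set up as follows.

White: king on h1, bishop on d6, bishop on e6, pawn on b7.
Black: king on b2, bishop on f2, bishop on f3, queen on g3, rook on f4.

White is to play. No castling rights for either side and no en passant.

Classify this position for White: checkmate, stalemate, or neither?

checkmate

White to move; white king on h1.
In check: yes, from the black bishop on f3.
King squares — g1: attacked by Bf2; g2: attacked by Bf3; h2: attacked by Qg3.
Legal moves for White: none.
In check with no legal moves → checkmate.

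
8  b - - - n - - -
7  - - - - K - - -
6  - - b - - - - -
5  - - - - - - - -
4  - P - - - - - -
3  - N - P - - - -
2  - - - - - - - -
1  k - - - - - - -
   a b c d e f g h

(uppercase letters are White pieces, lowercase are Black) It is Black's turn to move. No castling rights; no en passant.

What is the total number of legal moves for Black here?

3

Black to move; king on a1.
In check: yes, from the white knight on b3.
Legal moves: Kb2, Ka2, Kb1.
Count: 3.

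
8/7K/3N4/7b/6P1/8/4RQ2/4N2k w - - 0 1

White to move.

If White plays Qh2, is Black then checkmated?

After Qh2: black king on h1; in check: yes, from the white queen on h2.
King squares — g1: attacked by Qh2; g2: attacked by Ne1; h2: attacked by Re2.
Black has no legal moves → checkmate.

yes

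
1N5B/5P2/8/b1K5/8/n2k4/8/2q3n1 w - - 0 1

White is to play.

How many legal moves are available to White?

3

White to move; king on c5.
In check: yes, from the black queen on c1.
Legal moves: Kd6, Kd5, Bc3.
Count: 3.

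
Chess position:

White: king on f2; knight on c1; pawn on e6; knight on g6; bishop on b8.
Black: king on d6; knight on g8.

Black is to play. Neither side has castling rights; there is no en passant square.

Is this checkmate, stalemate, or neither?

Black to move; black king on d6.
In check: yes, from the white bishop on b8.
King squares — c5: available; d5: available; e5: attacked by Ng6; c6: available; e6: available; c7: attacked by Bb8; d7: attacked by Pe6; e7: attacked by Ng6.
Legal moves for Black: Kxe6, Kc6, Kd5, Kc5.
Black is in check but has 4 legal moves → neither.

neither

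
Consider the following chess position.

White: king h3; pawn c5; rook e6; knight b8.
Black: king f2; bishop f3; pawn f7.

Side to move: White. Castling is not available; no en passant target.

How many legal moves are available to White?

White to move; king on h3.
In check: no.
Legal moves: Nd7, Nc6, Na6, Re8, Re7, Rh6, Rg6, Rf6, Rd6, Rc6, Rb6, Ra6, Re5, Re4, Re3, Re2+, Re1, Kh4, Kh2, c6.
Count: 20.

20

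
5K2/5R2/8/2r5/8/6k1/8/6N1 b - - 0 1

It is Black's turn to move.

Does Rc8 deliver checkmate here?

no

After Rc8: white king on f8; in check: yes, from the black rook on c8.
White has 2 legal replies: Kg7, Ke7.
In check but a legal move exists → not checkmate.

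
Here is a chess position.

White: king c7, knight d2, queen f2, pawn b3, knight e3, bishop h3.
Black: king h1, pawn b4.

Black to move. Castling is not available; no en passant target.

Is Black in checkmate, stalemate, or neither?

stalemate

Black to move; black king on h1.
In check: no.
King squares — g1: attacked by Qf2; g2: attacked by Qf2; h2: attacked by Qf2.
Legal moves for Black: none.
Not in check and no legal moves → stalemate.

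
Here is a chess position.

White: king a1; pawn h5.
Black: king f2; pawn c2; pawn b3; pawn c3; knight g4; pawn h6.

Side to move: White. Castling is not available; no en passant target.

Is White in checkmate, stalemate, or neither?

stalemate

White to move; white king on a1.
In check: no.
King squares — b1: attacked by Pc2; a2: attacked by Pb3; b2: attacked by Pc3.
Legal moves for White: none.
Not in check and no legal moves → stalemate.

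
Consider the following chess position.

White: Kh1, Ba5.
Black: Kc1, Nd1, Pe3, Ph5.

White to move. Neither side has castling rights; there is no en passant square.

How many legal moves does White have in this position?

White to move; king on h1.
In check: no.
Legal moves: Bd8, Bc7, Bb6, Bb4, Bc3, Bd2+, Be1, Kh2, Kg2, Kg1.
Count: 10.

10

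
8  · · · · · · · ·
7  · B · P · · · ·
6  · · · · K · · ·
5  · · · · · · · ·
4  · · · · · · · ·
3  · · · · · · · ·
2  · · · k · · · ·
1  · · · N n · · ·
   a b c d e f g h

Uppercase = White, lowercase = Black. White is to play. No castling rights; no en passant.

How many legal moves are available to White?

White to move; king on e6.
In check: no.
Legal moves: Bc8, Ba8, Bc6, Ba6, Bd5, Be4, Bf3, Bg2, Bh1, Kf7, Ke7, Kf6, Kd6, Kf5, Ke5, Kd5, Ne3, Nc3, Nf2, Nb2, d8=Q+, d8=R+, d8=B, d8=N.
Count: 24.

24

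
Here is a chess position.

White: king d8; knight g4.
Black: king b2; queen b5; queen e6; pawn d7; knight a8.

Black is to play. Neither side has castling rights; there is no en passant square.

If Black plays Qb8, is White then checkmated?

After Qb8: white king on d8; in check: yes, from the black queen on b8.
King squares — c7: attacked by Na8; d7: attacked by Qe6; e7: attacked by Qe6; c8: attacked by Qb8; e8: attacked by Qe6.
White has no legal moves → checkmate.

yes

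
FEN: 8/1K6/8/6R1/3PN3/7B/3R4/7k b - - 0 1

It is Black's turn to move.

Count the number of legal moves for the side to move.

0

Black to move; king on h1.
In check: no.
Legal moves: none.
Count: 0.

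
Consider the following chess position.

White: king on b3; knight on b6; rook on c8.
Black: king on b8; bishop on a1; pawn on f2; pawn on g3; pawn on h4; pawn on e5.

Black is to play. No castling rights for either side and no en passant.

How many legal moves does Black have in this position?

Black to move; king on b8.
In check: yes, from the white rook on c8.
Legal moves: Kb7, Ka7.
Count: 2.

2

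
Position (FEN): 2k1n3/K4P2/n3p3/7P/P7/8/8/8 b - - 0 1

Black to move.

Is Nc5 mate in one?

no

After Nc5: white king on a7; in check: no.
White is not in check, so this cannot be checkmate.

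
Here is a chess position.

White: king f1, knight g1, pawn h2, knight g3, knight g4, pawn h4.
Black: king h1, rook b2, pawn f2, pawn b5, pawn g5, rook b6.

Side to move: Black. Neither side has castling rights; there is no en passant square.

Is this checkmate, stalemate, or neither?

Black to move; black king on h1.
In check: yes, from the white knight on g3.
King squares — g1: attacked by Kf1; g2: attacked by Kf1; h2: attacked by Ng4.
Legal moves for Black: none.
In check with no legal moves → checkmate.

checkmate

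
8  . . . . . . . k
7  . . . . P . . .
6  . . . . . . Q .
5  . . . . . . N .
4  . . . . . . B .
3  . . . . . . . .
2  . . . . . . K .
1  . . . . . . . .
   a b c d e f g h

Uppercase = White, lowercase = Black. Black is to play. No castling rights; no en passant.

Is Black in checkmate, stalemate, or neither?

Black to move; black king on h8.
In check: no.
King squares — g7: attacked by Qg6; h7: attacked by Ng5; g8: attacked by Qg6.
Legal moves for Black: none.
Not in check and no legal moves → stalemate.

stalemate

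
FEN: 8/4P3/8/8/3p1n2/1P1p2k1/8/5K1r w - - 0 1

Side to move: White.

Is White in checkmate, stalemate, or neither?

White to move; white king on f1.
In check: yes, from the black rook on h1.
King squares — e1: attacked by Rh1; g1: attacked by Rh1; e2: attacked by Pd3; f2: attacked by Kg3; g2: attacked by Kg3.
Legal moves for White: none.
In check with no legal moves → checkmate.

checkmate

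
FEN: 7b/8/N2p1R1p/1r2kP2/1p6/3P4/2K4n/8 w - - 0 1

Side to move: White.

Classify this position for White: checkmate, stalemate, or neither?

neither

White to move; white king on c2.
In check: no.
Legal moves for White: Rf8, Rf7, Rxh6, Rg6, Re6+, Rxd6, Nb8, Nc7, Nc5, Nxb4, Kb3, Kd2, Kb2, Kd1, Kc1, Kb1, d4+.
White has 17 legal moves and is not in check → neither.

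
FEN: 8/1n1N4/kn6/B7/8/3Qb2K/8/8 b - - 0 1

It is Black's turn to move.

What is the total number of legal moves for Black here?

Black to move; king on a6.
In check: yes, from the white queen on d3.
Legal moves: Ka7, Kxa5, Nc4.
Count: 3.

3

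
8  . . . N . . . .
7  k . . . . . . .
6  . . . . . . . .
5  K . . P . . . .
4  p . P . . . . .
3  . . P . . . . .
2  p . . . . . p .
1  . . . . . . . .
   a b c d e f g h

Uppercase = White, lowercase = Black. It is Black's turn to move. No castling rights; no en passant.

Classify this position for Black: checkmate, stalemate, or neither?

Black to move; black king on a7.
In check: no.
Legal moves for Black: Kb8, Ka8, a3, g1=Q, g1=R, g1=B, g1=N, a1=Q, a1=R, a1=B, a1=N.
Black has 11 legal moves and is not in check → neither.

neither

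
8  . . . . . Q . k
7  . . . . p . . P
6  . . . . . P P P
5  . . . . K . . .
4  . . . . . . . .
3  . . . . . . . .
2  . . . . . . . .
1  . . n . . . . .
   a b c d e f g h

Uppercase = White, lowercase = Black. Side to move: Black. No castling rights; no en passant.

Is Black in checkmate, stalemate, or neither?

checkmate

Black to move; black king on h8.
In check: yes, from the white queen on f8.
King squares — g7: attacked by Pf6; h7: attacked by Pg6; g8: attacked by Ph7.
Legal moves for Black: none.
In check with no legal moves → checkmate.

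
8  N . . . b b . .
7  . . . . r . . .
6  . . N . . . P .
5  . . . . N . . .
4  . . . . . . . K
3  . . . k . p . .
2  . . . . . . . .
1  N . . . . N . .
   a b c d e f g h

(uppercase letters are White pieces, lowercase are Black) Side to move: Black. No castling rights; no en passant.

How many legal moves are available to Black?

4

Black to move; king on d3.
In check: yes, from the white knight on e5.
Legal moves: Ke4, Kc3, Ke2, Rxe5.
Count: 4.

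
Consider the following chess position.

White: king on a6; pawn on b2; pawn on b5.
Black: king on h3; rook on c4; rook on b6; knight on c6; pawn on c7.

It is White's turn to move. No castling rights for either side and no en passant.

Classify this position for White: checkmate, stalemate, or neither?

checkmate

White to move; white king on a6.
In check: yes, from the black rook on b6.
King squares — a5: attacked by Nc6; b5: own pawn; b6: attacked by Pc7; a7: attacked by Nc6; b7: attacked by Rb6.
Legal moves for White: none.
In check with no legal moves → checkmate.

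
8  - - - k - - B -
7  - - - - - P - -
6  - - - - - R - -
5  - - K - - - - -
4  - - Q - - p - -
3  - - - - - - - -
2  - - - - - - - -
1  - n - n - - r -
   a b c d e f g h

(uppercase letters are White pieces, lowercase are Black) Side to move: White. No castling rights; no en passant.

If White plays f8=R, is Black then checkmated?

After f8=R: black king on d8; in check: yes, from the white rook on f8.
Black has 3 legal replies: Ke7, Kd7, Kc7.
In check but a legal move exists → not checkmate.

no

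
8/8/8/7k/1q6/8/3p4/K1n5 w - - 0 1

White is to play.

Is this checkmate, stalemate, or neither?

White to move; white king on a1.
In check: no.
King squares — b1: attacked by Qb4; a2: attacked by Nc1; b2: attacked by Qb4.
Legal moves for White: none.
Not in check and no legal moves → stalemate.

stalemate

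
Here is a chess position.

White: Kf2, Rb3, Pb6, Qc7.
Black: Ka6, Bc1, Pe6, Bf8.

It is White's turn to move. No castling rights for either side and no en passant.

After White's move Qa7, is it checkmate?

yes

After Qa7: black king on a6; in check: yes, from the white queen on a7.
King squares — a5: attacked by Qa7; b5: attacked by Rb3; b6: attacked by Rb3; a7: attacked by Pb6; b7: attacked by Qa7.
Black has no legal moves → checkmate.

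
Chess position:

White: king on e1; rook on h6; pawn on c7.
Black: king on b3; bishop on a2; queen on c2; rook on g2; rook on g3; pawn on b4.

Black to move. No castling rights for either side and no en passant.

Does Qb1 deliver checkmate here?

yes

After Qb1: white king on e1; in check: yes, from the black queen on b1.
King squares — d1: attacked by Qb1; f1: attacked by Qb1; d2: attacked by Rg2; e2: attacked by Rg2; f2: attacked by Rg2.
White has no legal moves → checkmate.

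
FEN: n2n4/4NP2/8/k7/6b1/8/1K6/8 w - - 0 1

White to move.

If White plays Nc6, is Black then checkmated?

no

After Nc6: black king on a5; in check: yes, from the white knight on c6.
Black has 5 legal replies: Kb6, Ka6, Kb5, Ka4, Nxc6.
In check but a legal move exists → not checkmate.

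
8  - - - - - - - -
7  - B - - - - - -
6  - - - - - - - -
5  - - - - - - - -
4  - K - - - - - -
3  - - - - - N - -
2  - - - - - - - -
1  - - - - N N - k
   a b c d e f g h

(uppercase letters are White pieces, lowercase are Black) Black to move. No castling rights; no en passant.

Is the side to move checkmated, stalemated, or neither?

stalemate

Black to move; black king on h1.
In check: no.
King squares — g1: attacked by Nf3; g2: attacked by Ne1; h2: attacked by Nf1.
Legal moves for Black: none.
Not in check and no legal moves → stalemate.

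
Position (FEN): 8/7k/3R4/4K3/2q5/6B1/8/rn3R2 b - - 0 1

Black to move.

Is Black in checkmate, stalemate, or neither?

Black to move; black king on h7.
In check: no.
Legal moves for Black include: Kh8, Kg8, Kg7, Qg8, Qc8, Qf7, Qc7, Qe6+, Qc6, Qa6, Qd5+, Qc5+, Qb5+, Qh4, Qg4, Qf4+, Qe4+, Qd4+, ... (list truncated; more exist).
Black has legal moves and is not in check → neither.

neither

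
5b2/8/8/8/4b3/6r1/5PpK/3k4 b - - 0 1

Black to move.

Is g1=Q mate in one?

yes

After g1=Q: white king on h2; in check: yes, from the black queen on g1.
King squares — g1: attacked by Rg3; h1: attacked by Qg1; g2: attacked by Qg1; g3: attacked by Qg1; h3: attacked by Rg3.
White has no legal moves → checkmate.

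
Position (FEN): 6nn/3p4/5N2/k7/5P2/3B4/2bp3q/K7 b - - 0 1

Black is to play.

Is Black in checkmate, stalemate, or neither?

neither

Black to move; black king on a5.
In check: no.
Legal moves for Black include: Nf7, Ng6, Ne7, Nh6, Nxf6, Kb6, Kb4, Ka4, Qh7, Qh6, Qh5, Qh4, Qxf4, Qh3, Qg3, Qg2, Qf2, Qe2, ... (list truncated; more exist).
Black has legal moves and is not in check → neither.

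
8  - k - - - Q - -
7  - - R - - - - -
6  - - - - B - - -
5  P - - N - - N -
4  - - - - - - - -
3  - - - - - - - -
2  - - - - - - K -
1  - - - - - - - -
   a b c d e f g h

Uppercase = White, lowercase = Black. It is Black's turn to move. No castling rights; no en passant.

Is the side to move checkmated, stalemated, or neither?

Black to move; black king on b8.
In check: yes, from the white queen on f8.
King squares — a7: attacked by Rc7; b7: attacked by Rc7; c7: attacked by Nd5; a8: attacked by Qf8; c8: attacked by Be6.
Legal moves for Black: none.
In check with no legal moves → checkmate.

checkmate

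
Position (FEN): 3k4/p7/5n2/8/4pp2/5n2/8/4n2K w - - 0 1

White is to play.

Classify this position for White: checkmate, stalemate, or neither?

White to move; white king on h1.
In check: no.
King squares — g1: attacked by Nf3; g2: attacked by Ne1; h2: attacked by Nf3.
Legal moves for White: none.
Not in check and no legal moves → stalemate.

stalemate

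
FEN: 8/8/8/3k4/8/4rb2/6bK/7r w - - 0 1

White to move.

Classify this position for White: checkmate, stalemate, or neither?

White to move; white king on h2.
In check: yes, from the black rook on h1.
Legal moves for White: Kg3.
White is in check but has 1 legal move → neither.

neither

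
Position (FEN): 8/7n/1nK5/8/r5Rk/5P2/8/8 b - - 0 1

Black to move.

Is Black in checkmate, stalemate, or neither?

Black to move; black king on h4.
In check: yes, from the white rook on g4.
Legal moves for Black: Kh5, Kh3, Rxg4.
Black is in check but has 3 legal moves → neither.

neither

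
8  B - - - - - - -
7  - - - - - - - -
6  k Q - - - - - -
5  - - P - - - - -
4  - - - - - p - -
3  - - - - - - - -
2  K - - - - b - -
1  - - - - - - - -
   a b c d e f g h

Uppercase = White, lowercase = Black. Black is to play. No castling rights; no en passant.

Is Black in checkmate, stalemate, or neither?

checkmate

Black to move; black king on a6.
In check: yes, from the white queen on b6.
King squares — a5: attacked by Qb6; b5: attacked by Qb6; b6: attacked by Pc5; a7: attacked by Qb6; b7: attacked by Qb6.
Legal moves for Black: none.
In check with no legal moves → checkmate.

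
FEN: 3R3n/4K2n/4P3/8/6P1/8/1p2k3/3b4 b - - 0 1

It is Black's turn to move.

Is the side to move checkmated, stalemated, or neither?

neither

Black to move; black king on e2.
In check: no.
Legal moves for Black: Nf7, Ng6+, Nf8, Nf6, Ng5, Kf3, Ke3, Kf2, Kf1, Ke1, Ba4, Bb3, Bc2, b1=Q, b1=R, b1=B, b1=N.
Black has 17 legal moves and is not in check → neither.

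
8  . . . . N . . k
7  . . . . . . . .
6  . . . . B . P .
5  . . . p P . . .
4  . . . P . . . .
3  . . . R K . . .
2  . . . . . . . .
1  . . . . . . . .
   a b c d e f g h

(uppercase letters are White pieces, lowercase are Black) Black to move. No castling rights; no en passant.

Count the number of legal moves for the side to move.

Black to move; king on h8.
In check: no.
Legal moves: none.
Count: 0.

0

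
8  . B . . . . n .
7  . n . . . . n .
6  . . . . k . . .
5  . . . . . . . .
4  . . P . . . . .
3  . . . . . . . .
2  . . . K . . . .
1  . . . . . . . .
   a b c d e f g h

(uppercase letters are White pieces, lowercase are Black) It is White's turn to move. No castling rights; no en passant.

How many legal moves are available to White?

16

White to move; king on d2.
In check: no.
Legal moves: Bc7, Ba7, Bd6, Be5, Bf4, Bg3, Bh2, Ke3, Kd3, Kc3, Ke2, Kc2, Ke1, Kd1, Kc1, c5.
Count: 16.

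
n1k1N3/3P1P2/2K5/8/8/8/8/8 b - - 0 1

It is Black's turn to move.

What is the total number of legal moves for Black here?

2

Black to move; king on c8.
In check: yes, from the white pawn on d7.
Legal moves: Kd8, Kb8.
Count: 2.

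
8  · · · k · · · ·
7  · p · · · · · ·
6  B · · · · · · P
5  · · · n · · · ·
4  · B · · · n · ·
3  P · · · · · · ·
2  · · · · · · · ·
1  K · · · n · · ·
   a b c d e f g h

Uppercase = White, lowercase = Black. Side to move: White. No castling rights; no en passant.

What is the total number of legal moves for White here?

19

White to move; king on a1.
In check: no.
Legal moves: Bxb7, Bb5, Bc4, Bd3, Be2, Bf1, Bf8, Be7+, Bd6, Bc5, Ba5+, Bc3, Bd2, Bxe1, Kb2, Ka2, Kb1, h7, a4.
Count: 19.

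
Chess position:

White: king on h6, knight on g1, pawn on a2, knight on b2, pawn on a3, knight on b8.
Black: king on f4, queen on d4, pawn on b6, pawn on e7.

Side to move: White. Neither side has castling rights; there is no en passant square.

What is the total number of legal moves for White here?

White to move; king on h6.
In check: no.
Legal moves: Nd7, Nc6, Na6, Kh7, Kg6, Kh5, Nc4, Na4, Nd3+, Nd1, Nh3+, Nf3, Ne2+, a4.
Count: 14.

14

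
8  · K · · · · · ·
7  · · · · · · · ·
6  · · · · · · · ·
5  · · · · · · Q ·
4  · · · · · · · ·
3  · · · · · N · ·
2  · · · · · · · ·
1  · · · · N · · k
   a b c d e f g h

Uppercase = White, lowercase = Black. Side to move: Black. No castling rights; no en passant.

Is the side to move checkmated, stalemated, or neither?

Black to move; black king on h1.
In check: no.
King squares — g1: attacked by Nf3; g2: attacked by Ne1; h2: attacked by Nf3.
Legal moves for Black: none.
Not in check and no legal moves → stalemate.

stalemate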